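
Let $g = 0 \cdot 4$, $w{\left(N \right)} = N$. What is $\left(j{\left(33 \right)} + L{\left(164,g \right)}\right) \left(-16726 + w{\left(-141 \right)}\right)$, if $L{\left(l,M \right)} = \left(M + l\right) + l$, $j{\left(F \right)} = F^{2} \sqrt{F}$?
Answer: $-5532376 - 18368163 \sqrt{33} \approx -1.1105 \cdot 10^{8}$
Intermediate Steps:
$j{\left(F \right)} = F^{\frac{5}{2}}$
$g = 0$
$L{\left(l,M \right)} = M + 2 l$
$\left(j{\left(33 \right)} + L{\left(164,g \right)}\right) \left(-16726 + w{\left(-141 \right)}\right) = \left(33^{\frac{5}{2}} + \left(0 + 2 \cdot 164\right)\right) \left(-16726 - 141\right) = \left(1089 \sqrt{33} + \left(0 + 328\right)\right) \left(-16867\right) = \left(1089 \sqrt{33} + 328\right) \left(-16867\right) = \left(328 + 1089 \sqrt{33}\right) \left(-16867\right) = -5532376 - 18368163 \sqrt{33}$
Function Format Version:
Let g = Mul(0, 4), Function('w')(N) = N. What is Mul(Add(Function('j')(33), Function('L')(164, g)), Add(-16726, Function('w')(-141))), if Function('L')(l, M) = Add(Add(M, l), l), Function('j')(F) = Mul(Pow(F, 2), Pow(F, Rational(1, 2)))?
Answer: Add(-5532376, Mul(-18368163, Pow(33, Rational(1, 2)))) ≈ -1.1105e+8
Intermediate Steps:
Function('j')(F) = Pow(F, Rational(5, 2))
g = 0
Function('L')(l, M) = Add(M, Mul(2, l))
Mul(Add(Function('j')(33), Function('L')(164, g)), Add(-16726, Function('w')(-141))) = Mul(Add(Pow(33, Rational(5, 2)), Add(0, Mul(2, 164))), Add(-16726, -141)) = Mul(Add(Mul(1089, Pow(33, Rational(1, 2))), Add(0, 328)), -16867) = Mul(Add(Mul(1089, Pow(33, Rational(1, 2))), 328), -16867) = Mul(Add(328, Mul(1089, Pow(33, Rational(1, 2)))), -16867) = Add(-5532376, Mul(-18368163, Pow(33, Rational(1, 2))))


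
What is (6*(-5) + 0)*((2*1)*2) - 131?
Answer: -251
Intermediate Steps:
(6*(-5) + 0)*((2*1)*2) - 131 = (-30 + 0)*(2*2) - 131 = -30*4 - 131 = -120 - 131 = -251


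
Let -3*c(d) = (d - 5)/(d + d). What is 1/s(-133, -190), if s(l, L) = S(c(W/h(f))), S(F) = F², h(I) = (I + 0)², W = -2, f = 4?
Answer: 36/1681 ≈ 0.021416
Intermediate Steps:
h(I) = I²
c(d) = -(-5 + d)/(6*d) (c(d) = -(d - 5)/(3*(d + d)) = -(-5 + d)/(3*(2*d)) = -(-5 + d)*1/(2*d)/3 = -(-5 + d)/(6*d))
s(l, L) = 1681/36 (s(l, L) = ((5 - (-2)/(4²))/(6*((-2/(4²)))))² = ((5 - (-2)/16)/(6*((-2/16))))² = ((5 - (-2)/16)/(6*((-2*1/16))))² = ((5 - 1*(-⅛))/(6*(-⅛)))² = ((⅙)*(-8)*(5 + ⅛))² = ((⅙)*(-8)*(41/8))² = (-41/6)² = 1681/36)
1/s(-133, -190) = 1/(1681/36) = 36/1681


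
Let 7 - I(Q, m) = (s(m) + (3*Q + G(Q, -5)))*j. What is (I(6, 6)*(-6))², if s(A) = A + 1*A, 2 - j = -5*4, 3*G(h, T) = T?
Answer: 13675204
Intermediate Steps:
G(h, T) = T/3
j = 22 (j = 2 - (-5)*4 = 2 - 1*(-20) = 2 + 20 = 22)
s(A) = 2*A (s(A) = A + A = 2*A)
I(Q, m) = 131/3 - 66*Q - 44*m (I(Q, m) = 7 - (2*m + (3*Q + (⅓)*(-5)))*22 = 7 - (2*m + (3*Q - 5/3))*22 = 7 - (2*m + (-5/3 + 3*Q))*22 = 7 - (-5/3 + 2*m + 3*Q)*22 = 7 - (-110/3 + 44*m + 66*Q) = 7 + (110/3 - 66*Q - 44*m) = 131/3 - 66*Q - 44*m)
(I(6, 6)*(-6))² = ((131/3 - 66*6 - 44*6)*(-6))² = ((131/3 - 396 - 264)*(-6))² = (-1849/3*(-6))² = 3698² = 13675204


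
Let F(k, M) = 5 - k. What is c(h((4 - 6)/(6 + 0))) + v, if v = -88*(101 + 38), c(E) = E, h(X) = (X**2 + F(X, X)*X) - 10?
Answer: -36731/3 ≈ -12244.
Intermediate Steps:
h(X) = -10 + X**2 + X*(5 - X) (h(X) = (X**2 + (5 - X)*X) - 10 = (X**2 + X*(5 - X)) - 10 = -10 + X**2 + X*(5 - X))
v = -12232 (v = -88*139 = -12232)
c(h((4 - 6)/(6 + 0))) + v = (-10 + 5*((4 - 6)/(6 + 0))) - 12232 = (-10 + 5*(-2/6)) - 12232 = (-10 + 5*(-2*1/6)) - 12232 = (-10 + 5*(-1/3)) - 12232 = (-10 - 5/3) - 12232 = -35/3 - 12232 = -36731/3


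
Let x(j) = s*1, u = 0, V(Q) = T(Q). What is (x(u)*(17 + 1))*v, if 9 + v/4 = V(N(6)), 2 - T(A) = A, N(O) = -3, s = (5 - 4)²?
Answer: -288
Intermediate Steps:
s = 1 (s = 1² = 1)
T(A) = 2 - A
V(Q) = 2 - Q
v = -16 (v = -36 + 4*(2 - 1*(-3)) = -36 + 4*(2 + 3) = -36 + 4*5 = -36 + 20 = -16)
x(j) = 1 (x(j) = 1*1 = 1)
(x(u)*(17 + 1))*v = (1*(17 + 1))*(-16) = (1*18)*(-16) = 18*(-16) = -288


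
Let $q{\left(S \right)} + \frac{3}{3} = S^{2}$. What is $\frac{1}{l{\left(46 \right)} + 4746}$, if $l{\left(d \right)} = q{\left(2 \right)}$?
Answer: $\frac{1}{4749} \approx 0.00021057$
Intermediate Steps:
$q{\left(S \right)} = -1 + S^{2}$
$l{\left(d \right)} = 3$ ($l{\left(d \right)} = -1 + 2^{2} = -1 + 4 = 3$)
$\frac{1}{l{\left(46 \right)} + 4746} = \frac{1}{3 + 4746} = \frac{1}{4749}$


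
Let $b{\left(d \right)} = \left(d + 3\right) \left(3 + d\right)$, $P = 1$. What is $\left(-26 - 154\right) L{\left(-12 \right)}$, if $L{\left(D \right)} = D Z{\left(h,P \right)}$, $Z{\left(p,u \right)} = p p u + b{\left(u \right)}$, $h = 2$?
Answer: $43200$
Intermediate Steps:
$b{\left(d \right)} = \left(3 + d\right)^{2}$ ($b{\left(d \right)} = \left(3 + d\right) \left(3 + d\right) = \left(3 + d\right)^{2}$)
$Z{\left(p,u \right)} = \left(3 + u\right)^{2} + u p^{2}$ ($Z{\left(p,u \right)} = p p u + \left(3 + u\right)^{2} = p^{2} u + \left(3 + u\right)^{2} = u p^{2} + \left(3 + u\right)^{2} = \left(3 + u\right)^{2} + u p^{2}$)
$L{\left(D \right)} = 20 D$ ($L{\left(D \right)} = D \left(\left(3 + 1\right)^{2} + 1 \cdot 2^{2}\right) = D \left(4^{2} + 1 \cdot 4\right) = D \left(16 + 4\right) = D 20 = 20 D$)
$\left(-26 - 154\right) L{\left(-12 \right)} = \left(-26 - 154\right) 20 \left(-12\right) = \left(-180\right) \left(-240\right) = 43200$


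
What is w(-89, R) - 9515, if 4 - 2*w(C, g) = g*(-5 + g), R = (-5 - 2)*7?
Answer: -10836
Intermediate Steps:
R = -49 (R = -7*7 = -49)
w(C, g) = 2 - g*(-5 + g)/2
w(-89, R) - 9515 = (2 - ½*(-49)² + (5/2)*(-49)) - 9515 = (2 - ½*2401 - 245/2) - 9515 = (2 - 2401/2 - 245/2) - 9515 = -1321 - 9515 = -10836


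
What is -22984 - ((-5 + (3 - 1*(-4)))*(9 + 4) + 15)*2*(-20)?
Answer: -21344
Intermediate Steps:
-22984 - ((-5 + (3 - 1*(-4)))*(9 + 4) + 15)*2*(-20) = -22984 - ((-5 + (3 + 4))*13 + 15)*2*(-20) = -22984 - ((-5 + 7)*13 + 15)*2*(-20) = -22984 - (2*13 + 15)*2*(-20) = -22984 - (26 + 15)*2*(-20) = -22984 - 41*2*(-20) = -22984 - 82*(-20) = -22984 - 1*(-1640) = -22984 + 1640 = -21344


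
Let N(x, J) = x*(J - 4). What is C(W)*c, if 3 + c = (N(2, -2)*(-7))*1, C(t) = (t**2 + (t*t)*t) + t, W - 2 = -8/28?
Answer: 269244/343 ≈ 784.97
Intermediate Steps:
N(x, J) = x*(-4 + J)
W = 12/7 (W = 2 - 8/28 = 2 - 8*1/28 = 2 - 2/7 = 12/7 ≈ 1.7143)
C(t) = t + t**2 + t**3 (C(t) = (t**2 + t**2*t) + t = (t**2 + t**3) + t = t + t**2 + t**3)
c = 81 (c = -3 + ((2*(-4 - 2))*(-7))*1 = -3 + ((2*(-6))*(-7))*1 = -3 - 12*(-7)*1 = -3 + 84*1 = -3 + 84 = 81)
C(W)*c = (12*(1 + 12/7 + (12/7)**2)/7)*81 = (12*(1 + 12/7 + 144/49)/7)*81 = ((12/7)*(277/49))*81 = (3324/343)*81 = 269244/343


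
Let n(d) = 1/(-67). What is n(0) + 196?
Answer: 13131/67 ≈ 195.99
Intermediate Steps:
n(d) = -1/67
n(0) + 196 = -1/67 + 196 = 13131/67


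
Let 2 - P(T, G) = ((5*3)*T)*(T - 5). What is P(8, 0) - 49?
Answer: -407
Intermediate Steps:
P(T, G) = 2 - 15*T*(-5 + T) (P(T, G) = 2 - (5*3)*T*(T - 5) = 2 - 15*T*(-5 + T))
P(8, 0) - 49 = (2 - 15*8**2 + 75*8) - 49 = (2 - 15*64 + 600) - 49 = (2 - 960 + 600) - 49 = -358 - 49 = -407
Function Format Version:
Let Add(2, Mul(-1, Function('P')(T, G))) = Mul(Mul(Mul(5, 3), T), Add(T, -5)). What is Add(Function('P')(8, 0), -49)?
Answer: -407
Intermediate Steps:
Function('P')(T, G) = Add(2, Mul(-15, T, Add(-5, T))) (Function('P')(T, G) = Add(2, Mul(-1, Mul(Mul(Mul(5, 3), T), Add(T, -5)))) = Add(2, Mul(-1, Mul(Mul(15, T), Add(-5, T)))) = Add(2, Mul(-1, Mul(15, T, Add(-5, T)))) = Add(2, Mul(-15, T, Add(-5, T))))
Add(Function('P')(8, 0), -49) = Add(Add(2, Mul(-15, Pow(8, 2)), Mul(75, 8)), -49) = Add(Add(2, Mul(-15, 64), 600), -49) = Add(Add(2, -960, 600), -49) = Add(-358, -49) = -407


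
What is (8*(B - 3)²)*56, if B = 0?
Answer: 4032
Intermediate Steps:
(8*(B - 3)²)*56 = (8*(0 - 3)²)*56 = (8*(-3)²)*56 = (8*9)*56 = 72*56 = 4032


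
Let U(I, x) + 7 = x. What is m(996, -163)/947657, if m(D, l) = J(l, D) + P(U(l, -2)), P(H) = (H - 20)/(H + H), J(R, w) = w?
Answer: 17957/17057826 ≈ 0.0010527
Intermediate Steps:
U(I, x) = -7 + x
P(H) = (-20 + H)/(2*H) (P(H) = (-20 + H)/((2*H)) = (-20 + H)*(1/(2*H)) = (-20 + H)/(2*H))
m(D, l) = 29/18 + D (m(D, l) = D + (-20 + (-7 - 2))/(2*(-7 - 2)) = D + (½)*(-20 - 9)/(-9) = D + (½)*(-⅑)*(-29) = D + 29/18 = 29/18 + D)
m(996, -163)/947657 = (29/18 + 996)/947657 = (17957/18)*(1/947657) = 17957/17057826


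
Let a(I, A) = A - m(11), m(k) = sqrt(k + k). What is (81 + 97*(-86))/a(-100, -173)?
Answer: 1429153/29907 - 8261*sqrt(22)/29907 ≈ 46.491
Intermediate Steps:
m(k) = sqrt(2)*sqrt(k) (m(k) = sqrt(2*k) = sqrt(2)*sqrt(k))
a(I, A) = A - sqrt(22) (a(I, A) = A - sqrt(2)*sqrt(11) = A - sqrt(22))
(81 + 97*(-86))/a(-100, -173) = (81 + 97*(-86))/(-173 - sqrt(22)) = (81 - 8342)/(-173 - sqrt(22)) = -8261/(-173 - sqrt(22))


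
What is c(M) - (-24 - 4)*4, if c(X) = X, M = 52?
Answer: 164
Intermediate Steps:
c(M) - (-24 - 4)*4 = 52 - (-24 - 4)*4 = 52 - (-28)*4 = 52 - 1*(-112) = 52 + 112 = 164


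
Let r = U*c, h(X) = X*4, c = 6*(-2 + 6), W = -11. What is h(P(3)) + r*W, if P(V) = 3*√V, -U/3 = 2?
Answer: 1584 + 12*√3 ≈ 1604.8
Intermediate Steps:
U = -6 (U = -3*2 = -6)
c = 24 (c = 6*4 = 24)
h(X) = 4*X
r = -144 (r = -6*24 = -144)
h(P(3)) + r*W = 4*(3*√3) - 144*(-11) = 12*√3 + 1584 = 1584 + 12*√3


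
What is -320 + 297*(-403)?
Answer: -120011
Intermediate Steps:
-320 + 297*(-403) = -320 - 119691 = -120011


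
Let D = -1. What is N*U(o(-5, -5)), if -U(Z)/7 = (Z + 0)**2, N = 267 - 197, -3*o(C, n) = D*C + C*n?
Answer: -49000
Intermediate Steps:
o(C, n) = C/3 - C*n/3 (o(C, n) = -(-C + C*n)/3 = C/3 - C*n/3)
N = 70
U(Z) = -7*Z**2 (U(Z) = -7*(Z + 0)**2 = -7*Z**2)
N*U(o(-5, -5)) = 70*(-7*25*(1 - 1*(-5))**2/9) = 70*(-7*25*(1 + 5)**2/9) = 70*(-7*((1/3)*(-5)*6)**2) = 70*(-7*(-10)**2) = 70*(-7*100) = 70*(-700) = -49000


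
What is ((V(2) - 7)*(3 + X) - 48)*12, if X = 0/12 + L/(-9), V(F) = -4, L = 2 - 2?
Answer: -972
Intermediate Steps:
L = 0
X = 0 (X = 0/12 + 0/(-9) = 0*(1/12) + 0*(-⅑) = 0 + 0 = 0)
((V(2) - 7)*(3 + X) - 48)*12 = ((-4 - 7)*(3 + 0) - 48)*12 = (-11*3 - 48)*12 = (-33 - 48)*12 = -81*12 = -972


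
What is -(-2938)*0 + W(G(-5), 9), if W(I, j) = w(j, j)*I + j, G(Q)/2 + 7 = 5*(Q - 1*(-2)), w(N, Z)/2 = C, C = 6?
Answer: -519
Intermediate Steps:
w(N, Z) = 12 (w(N, Z) = 2*6 = 12)
G(Q) = 6 + 10*Q (G(Q) = -14 + 2*(5*(Q - 1*(-2))) = -14 + 2*(5*(Q + 2)) = -14 + 2*(5*(2 + Q)) = -14 + 2*(10 + 5*Q) = -14 + (20 + 10*Q) = 6 + 10*Q)
W(I, j) = j + 12*I (W(I, j) = 12*I + j = j + 12*I)
-(-2938)*0 + W(G(-5), 9) = -(-2938)*0 + (9 + 12*(6 + 10*(-5))) = -113*0 + (9 + 12*(6 - 50)) = 0 + (9 + 12*(-44)) = 0 + (9 - 528) = 0 - 519 = -519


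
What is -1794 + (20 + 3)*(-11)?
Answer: -2047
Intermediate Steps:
-1794 + (20 + 3)*(-11) = -1794 + 23*(-11) = -1794 - 253 = -2047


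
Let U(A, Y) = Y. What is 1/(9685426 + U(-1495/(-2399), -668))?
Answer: 1/9684758 ≈ 1.0326e-7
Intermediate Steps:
1/(9685426 + U(-1495/(-2399), -668)) = 1/(9685426 - 668) = 1/9684758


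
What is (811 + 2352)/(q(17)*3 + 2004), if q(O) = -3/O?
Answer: 53771/34059 ≈ 1.5788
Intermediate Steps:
(811 + 2352)/(q(17)*3 + 2004) = (811 + 2352)/(-3/17*3 + 2004) = 3163/(-3*1/17*3 + 2004) = 3163/(-3/17*3 + 2004) = 3163/(-9/17 + 2004) = 3163/(34059/17) = 3163*(17/34059) = 53771/34059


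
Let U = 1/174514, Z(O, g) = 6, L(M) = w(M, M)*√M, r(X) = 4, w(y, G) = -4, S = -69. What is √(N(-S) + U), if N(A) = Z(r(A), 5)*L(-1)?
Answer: √(174514 - 730923268704*I)/174514 ≈ 3.4641 - 3.4641*I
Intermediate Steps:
L(M) = -4*√M
U = 1/174514 ≈ 5.7302e-6
N(A) = -24*I (N(A) = 6*(-4*I) = -24*I)
√(N(-S) + U) = √(-24*I + 1/174514) = √(1/174514 - 24*I)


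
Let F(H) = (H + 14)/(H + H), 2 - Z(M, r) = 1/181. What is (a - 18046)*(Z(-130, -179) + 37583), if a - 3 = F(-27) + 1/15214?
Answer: -2801113389358768/4130601 ≈ -6.7814e+8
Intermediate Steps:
Z(M, r) = 361/181 (Z(M, r) = 2 - 1/181 = 361/181)
F(H) = (14 + H)/(2*H) (F(H) = (14 + H)/((2*H)) = (14 + H)*(1/(2*H)) = (14 + H)/(2*H))
a = 665626/205389 (a = 3 + ((½)*(14 - 27)/(-27) + 1/15214) = 3 + ((½)*(-1/27)*(-13) + 1/15214) = 3 + (13/54 + 1/15214) = 3 + 49459/205389 = 665626/205389 ≈ 3.2408)
(a - 18046)*(Z(-130, -179) + 37583) = (665626/205389 - 18046)*(361/181 + 37583) = -3705784268/205389*6802884/181 = -2801113389358768/4130601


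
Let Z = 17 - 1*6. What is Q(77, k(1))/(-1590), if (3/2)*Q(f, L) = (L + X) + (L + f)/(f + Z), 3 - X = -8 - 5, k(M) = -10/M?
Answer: -119/41976 ≈ -0.0028350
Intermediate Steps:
Z = 11 (Z = 17 - 6 = 11)
X = 16 (X = 3 - (-8 - 5) = 3 - 1*(-13) = 3 + 13 = 16)
Q(f, L) = 32/3 + 2*L/3 + 2*(L + f)/(3*(11 + f)) (Q(f, L) = 2*((L + 16) + (L + f)/(f + 11))/3 = 2*((16 + L) + (L + f)/(11 + f))/3 = 2*(16 + L + (L + f)/(11 + f))/3 = 32/3 + 2*L/3 + 2*(L + f)/(3*(11 + f)))
Q(77, k(1))/(-1590) = (2*(176 + 12*(-10/1) + 17*77 - 10/1*77)/(3*(11 + 77)))/(-1590) = ((⅔)*(176 + 12*(-10*1) + 1309 - 10*1*77)/88)*(-1/1590) = ((⅔)*(1/88)*(176 + 12*(-10) + 1309 - 10*77))*(-1/1590) = ((⅔)*(1/88)*(176 - 120 + 1309 - 770))*(-1/1590) = ((⅔)*(1/88)*595)*(-1/1590) = (595/132)*(-1/1590) = -119/41976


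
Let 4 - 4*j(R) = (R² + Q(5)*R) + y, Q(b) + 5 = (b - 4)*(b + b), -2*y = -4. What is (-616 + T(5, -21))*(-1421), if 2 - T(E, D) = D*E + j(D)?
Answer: 1209271/2 ≈ 6.0464e+5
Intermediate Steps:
y = 2 (y = -½*(-4) = 2)
Q(b) = -5 + 2*b*(-4 + b) (Q(b) = -5 + (b - 4)*(b + b) = -5 + (-4 + b)*(2*b) = -5 + 2*b*(-4 + b))
j(R) = ½ - 5*R/4 - R²/4 (j(R) = 1 - ((R² + (-5 - 8*5 + 2*5²)*R) + 2)/4 = 1 - ((R² + (-5 - 40 + 2*25)*R) + 2)/4 = 1 - ((R² + (-5 - 40 + 50)*R) + 2)/4 = 1 - ((R² + 5*R) + 2)/4 = 1 - (2 + R² + 5*R)/4 = 1 + (-½ - 5*R/4 - R²/4) = ½ - 5*R/4 - R²/4)
T(E, D) = 3/2 + D²/4 + 5*D/4 - D*E (T(E, D) = 2 - (D*E + (½ - 5*D/4 - D²/4)) = 2 - (½ - 5*D/4 - D²/4 + D*E) = 2 + (-½ + D²/4 + 5*D/4 - D*E) = 3/2 + D²/4 + 5*D/4 - D*E)
(-616 + T(5, -21))*(-1421) = (-616 + (3/2 + (¼)*(-21)² + (5/4)*(-21) - 1*(-21)*5))*(-1421) = (-616 + (3/2 + (¼)*441 - 105/4 + 105))*(-1421) = (-616 + (3/2 + 441/4 - 105/4 + 105))*(-1421) = (-616 + 381/2)*(-1421) = -851/2*(-1421) = 1209271/2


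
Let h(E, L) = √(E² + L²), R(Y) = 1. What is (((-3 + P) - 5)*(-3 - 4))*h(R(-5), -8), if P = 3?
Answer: 35*√65 ≈ 282.18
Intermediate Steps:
(((-3 + P) - 5)*(-3 - 4))*h(R(-5), -8) = (((-3 + 3) - 5)*(-3 - 4))*√(1² + (-8)²) = ((0 - 5)*(-7))*√(1 + 64) = (-5*(-7))*√65 = 35*√65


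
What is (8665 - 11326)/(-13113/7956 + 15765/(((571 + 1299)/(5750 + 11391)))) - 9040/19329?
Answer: -13202875370396/27160509107559 ≈ -0.48611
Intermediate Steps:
(8665 - 11326)/(-13113/7956 + 15765/(((571 + 1299)/(5750 + 11391)))) - 9040/19329 = -2661/(-13113*1/7956 + 15765/((1870/17141))) - 9040*1/19329 = -2661/(-1457/884 + 15765/((1870*(1/17141)))) - 9040/19329 = -2661/(-1457/884 + 15765/(1870/17141)) - 9040/19329 = -2661/(-1457/884 + 15765*(17141/1870)) - 9040/19329 = -2661/(-1457/884 + 54045573/374) - 9040/19329 = -2661/1405168871/9724 - 9040/19329 = -2661*9724/1405168871 - 9040/19329 = -25875564/1405168871 - 9040/19329 = -13202875370396/27160509107559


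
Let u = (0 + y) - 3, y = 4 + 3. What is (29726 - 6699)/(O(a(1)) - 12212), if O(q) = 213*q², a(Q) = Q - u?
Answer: -23027/10295 ≈ -2.2367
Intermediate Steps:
y = 7
u = 4 (u = (0 + 7) - 3 = 7 - 3 = 4)
a(Q) = -4 + Q (a(Q) = Q - 1*4 = Q - 4 = -4 + Q)
(29726 - 6699)/(O(a(1)) - 12212) = (29726 - 6699)/(213*(-4 + 1)² - 12212) = 23027/(213*(-3)² - 12212) = 23027/(213*9 - 12212) = 23027/(1917 - 12212) = 23027/(-10295) = 23027*(-1/10295) = -23027/10295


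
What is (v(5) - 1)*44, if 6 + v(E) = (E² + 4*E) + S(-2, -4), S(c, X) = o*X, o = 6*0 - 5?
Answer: 2552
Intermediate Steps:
o = -5 (o = 0 - 5 = -5)
S(c, X) = -5*X
v(E) = 14 + E² + 4*E (v(E) = -6 + ((E² + 4*E) - 5*(-4)) = -6 + ((E² + 4*E) + 20) = -6 + (20 + E² + 4*E) = 14 + E² + 4*E)
(v(5) - 1)*44 = ((14 + 5² + 4*5) - 1)*44 = ((14 + 25 + 20) - 1)*44 = (59 - 1)*44 = 58*44 = 2552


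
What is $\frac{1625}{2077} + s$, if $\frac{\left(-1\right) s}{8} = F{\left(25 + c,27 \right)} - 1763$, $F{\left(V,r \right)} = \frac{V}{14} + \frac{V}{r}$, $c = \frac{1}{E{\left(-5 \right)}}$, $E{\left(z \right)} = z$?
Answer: $\frac{27642135313}{1962765} \approx 14083.0$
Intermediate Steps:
$c = - \frac{1}{5}$ ($c = \frac{1}{-5} = - \frac{1}{5} \approx -0.2$)
$F{\left(V,r \right)} = \frac{V}{14} + \frac{V}{r}$ ($F{\left(V,r \right)} = V \frac{1}{14} + \frac{V}{r} = \frac{V}{14} + \frac{V}{r}$)
$s = \frac{13307944}{945}$ ($s = - 8 \left(\left(\frac{25 - \frac{1}{5}}{14} + \frac{25 - \frac{1}{5}}{27}\right) - 1763\right) = - 8 \left(\left(\frac{1}{14} \cdot \frac{124}{5} + \frac{124}{5} \cdot \frac{1}{27}\right) - 1763\right) = - 8 \left(\left(\frac{62}{35} + \frac{124}{135}\right) - 1763\right) = - 8 \left(\frac{2542}{945} - 1763\right) = \left(-8\right) \left(- \frac{1663493}{945}\right) = \frac{13307944}{945} \approx 14082.0$)
$\frac{1625}{2077} + s = \frac{1625}{2077} + \frac{13307944}{945} = \frac{27642135313}{1962765}$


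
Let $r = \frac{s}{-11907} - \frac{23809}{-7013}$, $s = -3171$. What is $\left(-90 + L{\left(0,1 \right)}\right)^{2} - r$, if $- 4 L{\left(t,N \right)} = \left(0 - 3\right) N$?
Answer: $\frac{506551568923}{63621936} \approx 7961.9$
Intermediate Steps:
$L{\left(t,N \right)} = \frac{3 N}{4}$ ($L{\left(t,N \right)} = - \frac{\left(0 - 3\right) N}{4} = - \frac{\left(-3\right) N}{4} = \frac{3 N}{4}$)
$r = \frac{14558666}{3976371}$ ($r = - \frac{3171}{-11907} - \frac{23809}{-7013} = \left(-3171\right) \left(- \frac{1}{11907}\right) - - \frac{23809}{7013} = \frac{151}{567} + \frac{23809}{7013} = \frac{14558666}{3976371} \approx 3.6613$)
$\left(-90 + L{\left(0,1 \right)}\right)^{2} - r = \left(-90 + \frac{3}{4} \cdot 1\right)^{2} - \frac{14558666}{3976371} = \left(-90 + \frac{3}{4}\right)^{2} - \frac{14558666}{3976371} = \left(- \frac{357}{4}\right)^{2} - \frac{14558666}{3976371} = \frac{127449}{16} - \frac{14558666}{3976371} = \frac{506551568923}{63621936}$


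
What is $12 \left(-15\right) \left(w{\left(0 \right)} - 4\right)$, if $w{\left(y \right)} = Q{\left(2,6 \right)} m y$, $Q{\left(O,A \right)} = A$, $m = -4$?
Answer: $720$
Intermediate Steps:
$w{\left(y \right)} = - 24 y$ ($w{\left(y \right)} = 6 \left(-4\right) y = - 24 y$)
$12 \left(-15\right) \left(w{\left(0 \right)} - 4\right) = 12 \left(-15\right) \left(\left(-24\right) 0 - 4\right) = - 180 \left(0 - 4\right) = \left(-180\right) \left(-4\right) = 720$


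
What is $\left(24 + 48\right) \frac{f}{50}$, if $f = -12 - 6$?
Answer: $- \frac{648}{25} \approx -25.92$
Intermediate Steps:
$f = -18$
$\left(24 + 48\right) \frac{f}{50} = \left(24 + 48\right) \left(- \frac{18}{50}\right) = 72 \left(\left(-18\right) \frac{1}{50}\right) = 72 \left(- \frac{9}{25}\right) = - \frac{648}{25}$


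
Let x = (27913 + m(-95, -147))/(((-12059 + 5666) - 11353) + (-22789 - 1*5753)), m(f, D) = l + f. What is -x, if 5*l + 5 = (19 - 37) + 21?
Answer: 8693/14465 ≈ 0.60097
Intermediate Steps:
l = -⅖ (l = -1 + ((19 - 37) + 21)/5 = -1 + (-18 + 21)/5 = -1 + (⅕)*3 = -1 + ⅗ = -⅖ ≈ -0.40000)
m(f, D) = -⅖ + f
x = -8693/14465 (x = (27913 + (-⅖ - 95))/(((-12059 + 5666) - 11353) + (-22789 - 1*5753)) = (27913 - 477/5)/((-6393 - 11353) + (-22789 - 5753)) = 139088/(5*(-17746 - 28542)) = (139088/5)/(-46288) = (139088/5)*(-1/46288) = -8693/14465 ≈ -0.60097)
-x = -1*(-8693/14465) = 8693/14465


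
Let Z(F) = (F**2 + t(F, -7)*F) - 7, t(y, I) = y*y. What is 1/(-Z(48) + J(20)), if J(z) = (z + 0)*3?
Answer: -1/112829 ≈ -8.8630e-6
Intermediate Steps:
t(y, I) = y**2
J(z) = 3*z (J(z) = z*3 = 3*z)
Z(F) = -7 + F**2 + F**3 (Z(F) = (F**2 + F**2*F) - 7 = (F**2 + F**3) - 7 = -7 + F**2 + F**3)
1/(-Z(48) + J(20)) = 1/(-(-7 + 48**2 + 48**3) + 3*20) = 1/(-(-7 + 2304 + 110592) + 60) = 1/(-1*112889 + 60) = 1/(-112889 + 60) = 1/(-112829) = -1/112829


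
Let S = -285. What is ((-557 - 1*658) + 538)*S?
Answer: 192945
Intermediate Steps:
((-557 - 1*658) + 538)*S = ((-557 - 1*658) + 538)*(-285) = ((-557 - 658) + 538)*(-285) = (-1215 + 538)*(-285) = -677*(-285) = 192945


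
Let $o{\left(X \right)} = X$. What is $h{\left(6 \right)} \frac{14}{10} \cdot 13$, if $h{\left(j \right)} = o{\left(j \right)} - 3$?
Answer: $\frac{273}{5} \approx 54.6$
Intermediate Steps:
$h{\left(j \right)} = -3 + j$ ($h{\left(j \right)} = j - 3 = -3 + j$)
$h{\left(6 \right)} \frac{14}{10} \cdot 13 = \left(-3 + 6\right) \frac{14}{10} \cdot 13 = 3 \cdot 14 \cdot \frac{1}{10} \cdot 13 = 3 \cdot \frac{7}{5} \cdot 13 = \frac{21}{5} \cdot 13 = \frac{273}{5}$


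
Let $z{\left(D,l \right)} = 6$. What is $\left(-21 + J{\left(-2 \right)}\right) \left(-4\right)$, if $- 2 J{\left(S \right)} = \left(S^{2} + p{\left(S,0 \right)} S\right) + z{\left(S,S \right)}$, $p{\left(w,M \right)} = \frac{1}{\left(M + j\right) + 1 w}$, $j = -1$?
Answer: $\frac{316}{3} \approx 105.33$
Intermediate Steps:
$p{\left(w,M \right)} = \frac{1}{-1 + M + w}$ ($p{\left(w,M \right)} = \frac{1}{\left(M - 1\right) + 1 w} = \frac{1}{\left(-1 + M\right) + w} = \frac{1}{-1 + M + w}$)
$J{\left(S \right)} = -3 - \frac{S^{2}}{2} - \frac{S}{2 \left(-1 + S\right)}$ ($J{\left(S \right)} = - \frac{\left(S^{2} + \frac{S}{-1 + 0 + S}\right) + 6}{2} = - \frac{\left(S^{2} + \frac{S}{-1 + S}\right) + 6}{2} = - \frac{6 + S^{2} + \frac{S}{-1 + S}}{2} = -3 - \frac{S^{2}}{2} - \frac{S}{2 \left(-1 + S\right)}$)
$\left(-21 + J{\left(-2 \right)}\right) \left(-4\right) = \left(-21 + \frac{\left(-1\right) \left(-2\right) + \left(-1 - 2\right) \left(-6 - \left(-2\right)^{2}\right)}{2 \left(-1 - 2\right)}\right) \left(-4\right) = \left(-21 + \frac{2 - 3 \left(-6 - 4\right)}{2 \left(-3\right)}\right) \left(-4\right) = \left(-21 + \frac{1}{2} \left(- \frac{1}{3}\right) \left(2 - 3 \left(-6 - 4\right)\right)\right) \left(-4\right) = \left(-21 + \frac{1}{2} \left(- \frac{1}{3}\right) \left(2 - -30\right)\right) \left(-4\right) = \left(-21 + \frac{1}{2} \left(- \frac{1}{3}\right) \left(2 + 30\right)\right) \left(-4\right) = \left(-21 + \frac{1}{2} \left(- \frac{1}{3}\right) 32\right) \left(-4\right) = \left(-21 - \frac{16}{3}\right) \left(-4\right) = \left(- \frac{79}{3}\right) \left(-4\right) = \frac{316}{3}$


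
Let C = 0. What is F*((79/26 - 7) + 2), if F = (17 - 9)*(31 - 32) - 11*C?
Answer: 204/13 ≈ 15.692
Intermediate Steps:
F = -8 (F = (17 - 9)*(31 - 32) - 11*0 = 8*(-1) + 0 = -8 + 0 = -8)
F*((79/26 - 7) + 2) = -8*((79/26 - 7) + 2) = -8*(-103/26 + 2) = -8*(-51/26) = 204/13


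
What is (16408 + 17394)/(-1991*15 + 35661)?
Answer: 16901/2898 ≈ 5.8320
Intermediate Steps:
(16408 + 17394)/(-1991*15 + 35661) = 33802/(-29865 + 35661) = 33802/5796 = 33802*(1/5796) = 16901/2898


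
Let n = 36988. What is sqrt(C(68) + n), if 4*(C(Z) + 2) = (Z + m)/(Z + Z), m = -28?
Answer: sqrt(42755901)/34 ≈ 192.32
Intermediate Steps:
C(Z) = -2 + (-28 + Z)/(8*Z) (C(Z) = -2 + ((Z - 28)/(Z + Z))/4 = -2 + ((-28 + Z)/((2*Z)))/4 = -2 + ((-28 + Z)*(1/(2*Z)))/4 = -2 + ((-28 + Z)/(2*Z))/4 = -2 + (-28 + Z)/(8*Z))
sqrt(C(68) + n) = sqrt((1/8)*(-28 - 15*68)/68 + 36988) = sqrt((1/8)*(1/68)*(-28 - 1020) + 36988) = sqrt((1/8)*(1/68)*(-1048) + 36988) = sqrt(-131/68 + 36988) = sqrt(2515053/68) = sqrt(42755901)/34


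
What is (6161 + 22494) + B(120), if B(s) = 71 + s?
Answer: 28846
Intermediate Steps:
(6161 + 22494) + B(120) = (6161 + 22494) + (71 + 120) = 28655 + 191 = 28846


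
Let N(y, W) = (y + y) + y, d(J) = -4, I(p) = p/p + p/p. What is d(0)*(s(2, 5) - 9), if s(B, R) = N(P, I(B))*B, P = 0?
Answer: 36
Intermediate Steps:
I(p) = 2 (I(p) = 1 + 1 = 2)
N(y, W) = 3*y (N(y, W) = 2*y + y = 3*y)
s(B, R) = 0 (s(B, R) = (3*0)*B = 0*B = 0)
d(0)*(s(2, 5) - 9) = -4*(0 - 9) = -4*(-9) = 36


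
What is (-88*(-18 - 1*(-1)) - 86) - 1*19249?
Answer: -17839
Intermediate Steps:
(-88*(-18 - 1*(-1)) - 86) - 1*19249 = (-88*(-18 + 1) - 86) - 19249 = (-88*(-17) - 86) - 19249 = (1496 - 86) - 19249 = 1410 - 19249 = -17839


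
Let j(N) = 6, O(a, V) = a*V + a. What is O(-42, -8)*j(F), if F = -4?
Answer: 1764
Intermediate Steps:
O(a, V) = a + V*a (O(a, V) = V*a + a = a + V*a)
O(-42, -8)*j(F) = -42*(1 - 8)*6 = -42*(-7)*6 = 294*6 = 1764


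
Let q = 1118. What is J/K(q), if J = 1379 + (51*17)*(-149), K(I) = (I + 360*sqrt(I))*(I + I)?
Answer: 31951/71821438 - 2875590*sqrt(1118)/20074091921 ≈ -0.0043449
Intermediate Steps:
K(I) = 2*I*(I + 360*sqrt(I)) (K(I) = (I + 360*sqrt(I))*(2*I) = 2*I*(I + 360*sqrt(I)))
J = -127804 (J = 1379 + 867*(-149) = 1379 - 129183 = -127804)
J/K(q) = -127804/(2*1118**2 + 720*1118**(3/2)) = -127804/(2*1249924 + 720*(1118*sqrt(1118))) = -127804/(2499848 + 804960*sqrt(1118))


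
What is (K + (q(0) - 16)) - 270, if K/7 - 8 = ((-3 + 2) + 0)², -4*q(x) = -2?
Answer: -445/2 ≈ -222.50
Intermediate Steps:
q(x) = ½ (q(x) = -¼*(-2) = ½)
K = 63 (K = 56 + 7*((-3 + 2) + 0)² = 56 + 7*(-1 + 0)² = 56 + 7*(-1)² = 56 + 7*1 = 56 + 7 = 63)
(K + (q(0) - 16)) - 270 = (63 + (½ - 16)) - 270 = (63 - 31/2) - 270 = 95/2 - 270 = -445/2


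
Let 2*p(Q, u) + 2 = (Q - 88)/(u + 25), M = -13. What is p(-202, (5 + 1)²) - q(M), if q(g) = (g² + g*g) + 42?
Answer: -23386/61 ≈ -383.38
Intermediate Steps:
q(g) = 42 + 2*g² (q(g) = (g² + g²) + 42 = 2*g² + 42 = 42 + 2*g²)
p(Q, u) = -1 + (-88 + Q)/(2*(25 + u)) (p(Q, u) = -1 + ((Q - 88)/(u + 25))/2 = -1 + ((-88 + Q)/(25 + u))/2 = -1 + (-88 + Q)/(2*(25 + u)))
p(-202, (5 + 1)²) - q(M) = (-69 + (½)*(-202) - (5 + 1)²)/(25 + (5 + 1)²) - (42 + 2*(-13)²) = (-69 - 101 - 1*6²)/(25 + 6²) - (42 + 2*169) = (-69 - 101 - 1*36)/(25 + 36) - (42 + 338) = (-69 - 101 - 36)/61 - 1*380 = (1/61)*(-206) - 380 = -206/61 - 380 = -23386/61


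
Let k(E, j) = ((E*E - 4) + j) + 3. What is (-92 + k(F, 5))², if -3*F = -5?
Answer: 588289/81 ≈ 7262.8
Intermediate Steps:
F = 5/3 (F = -⅓*(-5) = 5/3 ≈ 1.6667)
k(E, j) = -1 + j + E² (k(E, j) = ((E² - 4) + j) + 3 = ((-4 + E²) + j) + 3 = (-4 + j + E²) + 3 = -1 + j + E²)
(-92 + k(F, 5))² = (-92 + (-1 + 5 + (5/3)²))² = (-92 + (-1 + 5 + 25/9))² = (-92 + 61/9)² = (-767/9)² = 588289/81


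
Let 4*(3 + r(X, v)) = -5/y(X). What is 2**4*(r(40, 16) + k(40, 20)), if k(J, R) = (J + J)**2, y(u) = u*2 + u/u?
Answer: 8290492/81 ≈ 1.0235e+5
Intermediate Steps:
y(u) = 1 + 2*u (y(u) = 2*u + 1 = 1 + 2*u)
r(X, v) = -3 - 5/(4*(1 + 2*X)) (r(X, v) = -3 + (-5/(1 + 2*X))/4 = -3 - 5/(4*(1 + 2*X)))
k(J, R) = 4*J**2 (k(J, R) = (2*J)**2 = 4*J**2)
2**4*(r(40, 16) + k(40, 20)) = 2**4*((-17 - 24*40)/(4*(1 + 2*40)) + 4*40**2) = 16*((-17 - 960)/(4*(1 + 80)) + 4*1600) = 16*((1/4)*(-977)/81 + 6400) = 16*((1/4)*(1/81)*(-977) + 6400) = 16*(-977/324 + 6400) = 16*(2072623/324) = 8290492/81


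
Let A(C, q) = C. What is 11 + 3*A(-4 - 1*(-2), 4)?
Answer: 5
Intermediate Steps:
11 + 3*A(-4 - 1*(-2), 4) = 11 + 3*(-4 - 1*(-2)) = 11 + 3*(-4 + 2) = 11 + 3*(-2) = 11 - 6 = 5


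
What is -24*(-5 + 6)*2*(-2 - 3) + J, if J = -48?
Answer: 192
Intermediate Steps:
-24*(-5 + 6)*2*(-2 - 3) + J = -24*(-5 + 6)*2*(-2 - 3) - 48 = -24*1*2*(-5) - 48 = -48*(-5) - 48 = -24*(-10) - 48 = 240 - 48 = 192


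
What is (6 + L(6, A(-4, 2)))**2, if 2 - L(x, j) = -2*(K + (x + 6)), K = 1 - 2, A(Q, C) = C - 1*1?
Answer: 900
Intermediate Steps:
A(Q, C) = -1 + C (A(Q, C) = C - 1 = -1 + C)
K = -1
L(x, j) = 12 + 2*x (L(x, j) = 2 - (-2)*(-1 + (x + 6)) = 2 - (-2)*(-1 + (6 + x)) = 2 - (-2)*(5 + x) = 2 - (-10 - 2*x) = 2 + (10 + 2*x) = 12 + 2*x)
(6 + L(6, A(-4, 2)))**2 = (6 + (12 + 2*6))**2 = (6 + (12 + 12))**2 = (6 + 24)**2 = 30**2 = 900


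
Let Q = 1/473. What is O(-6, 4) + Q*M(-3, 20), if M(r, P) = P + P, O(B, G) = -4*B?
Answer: 11392/473 ≈ 24.085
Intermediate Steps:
M(r, P) = 2*P
Q = 1/473 ≈ 0.0021142
O(-6, 4) + Q*M(-3, 20) = -4*(-6) + (2*20)/473 = 24 + (1/473)*40 = 24 + 40/473 = 11392/473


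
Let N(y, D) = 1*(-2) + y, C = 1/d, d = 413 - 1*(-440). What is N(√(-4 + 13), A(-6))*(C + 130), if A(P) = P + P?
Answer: 110891/853 ≈ 130.00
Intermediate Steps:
d = 853 (d = 413 + 440 = 853)
A(P) = 2*P
C = 1/853 ≈ 0.0011723
N(y, D) = -2 + y
N(√(-4 + 13), A(-6))*(C + 130) = (-2 + √(-4 + 13))*(1/853 + 130) = (-2 + √9)*(110891/853) = (-2 + 3)*(110891/853) = 1*(110891/853) = 110891/853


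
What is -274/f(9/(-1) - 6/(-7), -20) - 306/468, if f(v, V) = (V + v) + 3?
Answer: 11719/1144 ≈ 10.244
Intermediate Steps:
f(v, V) = 3 + V + v
-274/f(9/(-1) - 6/(-7), -20) - 306/468 = -274/(3 - 20 + (9/(-1) - 6/(-7))) - 306/468 = -274/(3 - 20 + (9*(-1) - 6*(-⅐))) - 306*1/468 = -274/(3 - 20 + (-9 + 6/7)) - 17/26 = -274/(3 - 20 - 57/7) - 17/26 = -274/(-176/7) - 17/26 = -274*(-7/176) - 17/26 = 959/88 - 17/26 = 11719/1144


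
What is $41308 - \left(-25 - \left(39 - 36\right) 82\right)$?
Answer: $41579$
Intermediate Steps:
$41308 - \left(-25 - \left(39 - 36\right) 82\right) = 41308 + \left(25 + 3 \cdot 82\right) = 41308 + \left(25 + 246\right) = 41308 + 271 = 41579$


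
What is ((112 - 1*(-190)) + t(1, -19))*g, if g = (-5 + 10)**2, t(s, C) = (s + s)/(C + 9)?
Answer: 7545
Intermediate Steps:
t(s, C) = 2*s/(9 + C) (t(s, C) = (2*s)/(9 + C) = 2*s/(9 + C))
g = 25 (g = 5**2 = 25)
((112 - 1*(-190)) + t(1, -19))*g = ((112 - 1*(-190)) + 2*1/(9 - 19))*25 = ((112 + 190) + 2*1/(-10))*25 = (302 + 2*1*(-1/10))*25 = (302 - 1/5)*25 = (1509/5)*25 = 7545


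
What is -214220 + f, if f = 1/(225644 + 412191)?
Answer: -136637013699/637835 ≈ -2.1422e+5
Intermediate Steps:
f = 1/637835 ≈ 1.5678e-6
-214220 + f = -214220 + 1/637835 = -136637013699/637835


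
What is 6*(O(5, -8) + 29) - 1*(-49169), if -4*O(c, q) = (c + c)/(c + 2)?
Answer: 345386/7 ≈ 49341.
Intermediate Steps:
O(c, q) = -c/(2*(2 + c)) (O(c, q) = -(c + c)/(4*(c + 2)) = -2*c/(4*(2 + c)) = -c/(2*(2 + c)))
6*(O(5, -8) + 29) - 1*(-49169) = 6*(-1*5/(4 + 2*5) + 29) - 1*(-49169) = 6*(-1*5/(4 + 10) + 29) + 49169 = 6*(-1*5/14 + 29) + 49169 = 6*(-1*5*1/14 + 29) + 49169 = 6*(-5/14 + 29) + 49169 = 6*(401/14) + 49169 = 1203/7 + 49169 = 345386/7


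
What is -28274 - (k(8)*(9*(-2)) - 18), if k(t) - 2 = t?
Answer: -28076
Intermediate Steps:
k(t) = 2 + t
-28274 - (k(8)*(9*(-2)) - 18) = -28274 - ((2 + 8)*(9*(-2)) - 18) = -28274 - (10*(-18) - 18) = -28274 - (-180 - 18) = -28274 - 1*(-198) = -28274 + 198 = -28076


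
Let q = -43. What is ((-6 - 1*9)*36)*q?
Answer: 23220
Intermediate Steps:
((-6 - 1*9)*36)*q = ((-6 - 1*9)*36)*(-43) = ((-6 - 9)*36)*(-43) = -15*36*(-43) = -540*(-43) = 23220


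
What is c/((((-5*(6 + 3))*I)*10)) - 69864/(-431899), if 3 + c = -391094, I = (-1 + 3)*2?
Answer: 169040158403/777418200 ≈ 217.44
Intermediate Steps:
I = 4 (I = 2*2 = 4)
c = -391097 (c = -3 - 391094 = -391097)
c/((((-5*(6 + 3))*I)*10)) - 69864/(-431899) = -391097*(-1/(200*(6 + 3))) - 69864/(-431899) = -391097/((-5*9*4)*10) - 69864*(-1/431899) = -391097/(-45*4*10) + 69864/431899 = -391097/((-180*10)) + 69864/431899 = -391097/(-1800) + 69864/431899 = -391097*(-1/1800) + 69864/431899 = 391097/1800 + 69864/431899 = 169040158403/777418200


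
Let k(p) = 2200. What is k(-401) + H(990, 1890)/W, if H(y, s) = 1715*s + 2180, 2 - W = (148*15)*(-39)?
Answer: 96861965/43291 ≈ 2237.5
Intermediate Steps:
W = 86582 (W = 2 - 148*15*(-39) = 2 - 2220*(-39) = 2 - 1*(-86580) = 2 + 86580 = 86582)
H(y, s) = 2180 + 1715*s
k(-401) + H(990, 1890)/W = 2200 + (2180 + 1715*1890)/86582 = 2200 + (2180 + 3241350)*(1/86582) = 2200 + 3243530*(1/86582) = 2200 + 1621765/43291 = 96861965/43291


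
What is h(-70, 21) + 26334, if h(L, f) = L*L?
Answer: 31234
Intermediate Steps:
h(L, f) = L²
h(-70, 21) + 26334 = (-70)² + 26334 = 4900 + 26334 = 31234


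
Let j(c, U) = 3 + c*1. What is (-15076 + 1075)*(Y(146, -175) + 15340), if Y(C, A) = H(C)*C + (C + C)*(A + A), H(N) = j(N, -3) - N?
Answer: 1209994422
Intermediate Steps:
j(c, U) = 3 + c
H(N) = 3 (H(N) = (3 + N) - N = 3)
Y(C, A) = 3*C + 4*A*C (Y(C, A) = 3*C + (C + C)*(A + A) = 3*C + (2*C)*(2*A) = 3*C + 4*A*C)
(-15076 + 1075)*(Y(146, -175) + 15340) = (-15076 + 1075)*(146*(3 + 4*(-175)) + 15340) = -14001*(146*(3 - 700) + 15340) = -14001*(146*(-697) + 15340) = -14001*(-101762 + 15340) = -14001*(-86422) = 1209994422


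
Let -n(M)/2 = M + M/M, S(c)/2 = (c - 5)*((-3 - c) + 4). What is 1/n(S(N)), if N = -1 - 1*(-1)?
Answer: 1/18 ≈ 0.055556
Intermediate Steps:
N = 0 (N = -1 + 1 = 0)
S(c) = 2*(1 - c)*(-5 + c) (S(c) = 2*((c - 5)*((-3 - c) + 4)) = 2*((-5 + c)*(1 - c)) = 2*((1 - c)*(-5 + c)) = 2*(1 - c)*(-5 + c))
n(M) = -2 - 2*M (n(M) = -2*(M + M/M) = -2*(M + 1) = -2*(1 + M) = -2 - 2*M)
1/n(S(N)) = 1/(-2 - 2*(-10 - 2*0² + 12*0)) = 1/(-2 - 2*(-10 - 2*0 + 0)) = 1/(-2 - 2*(-10 + 0 + 0)) = 1/(-2 - 2*(-10)) = 1/(-2 + 20) = 1/18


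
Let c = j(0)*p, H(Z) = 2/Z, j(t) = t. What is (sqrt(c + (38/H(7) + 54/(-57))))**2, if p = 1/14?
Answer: 2509/19 ≈ 132.05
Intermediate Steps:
p = 1/14 ≈ 0.071429
c = 0 (c = 0*(1/14) = 0)
(sqrt(c + (38/H(7) + 54/(-57))))**2 = (sqrt(0 + (38/((2/7)) + 54/(-57))))**2 = (sqrt(0 + (38/((2*(1/7))) + 54*(-1/57))))**2 = (sqrt(0 + (38/(2/7) - 18/19)))**2 = (sqrt(0 + (38*(7/2) - 18/19)))**2 = (sqrt(0 + (133 - 18/19)))**2 = (sqrt(0 + 2509/19))**2 = (sqrt(2509/19))**2 = (sqrt(47671)/19)**2 = 2509/19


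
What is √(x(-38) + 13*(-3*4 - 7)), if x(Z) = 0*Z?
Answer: I*√247 ≈ 15.716*I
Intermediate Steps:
x(Z) = 0
√(x(-38) + 13*(-3*4 - 7)) = √(0 + 13*(-3*4 - 7)) = √(0 + 13*(-12 - 7)) = √(0 + 13*(-19)) = √(0 - 247) = √(-247) = I*√247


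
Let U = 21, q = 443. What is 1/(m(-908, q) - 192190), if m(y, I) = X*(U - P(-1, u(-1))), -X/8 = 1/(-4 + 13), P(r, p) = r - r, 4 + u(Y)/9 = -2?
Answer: -3/576626 ≈ -5.2027e-6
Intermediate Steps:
u(Y) = -54 (u(Y) = -36 + 9*(-2) = -36 - 18 = -54)
P(r, p) = 0
X = -8/9 (X = -8/(-4 + 13) = -8/9 ≈ -0.88889)
m(y, I) = -56/3 (m(y, I) = -8*(21 - 1*0)/9 = -8*(21 + 0)/9 = -8/9*21 = -56/3)
1/(m(-908, q) - 192190) = 1/(-56/3 - 192190) = 1/(-576626/3) = -3/576626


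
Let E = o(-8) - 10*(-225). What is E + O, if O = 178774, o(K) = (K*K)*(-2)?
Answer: 180896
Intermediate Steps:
o(K) = -2*K**2 (o(K) = K**2*(-2) = -2*K**2)
E = 2122 (E = -2*(-8)**2 - 10*(-225) = -2*64 + 2250 = -128 + 2250 = 2122)
E + O = 2122 + 178774 = 180896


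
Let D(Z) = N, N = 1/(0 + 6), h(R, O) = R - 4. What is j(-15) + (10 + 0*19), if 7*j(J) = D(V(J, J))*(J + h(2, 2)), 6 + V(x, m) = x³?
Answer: 403/42 ≈ 9.5952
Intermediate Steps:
V(x, m) = -6 + x³
h(R, O) = -4 + R
N = ⅙ (N = 1/6 = ⅙ ≈ 0.16667)
D(Z) = ⅙
j(J) = -1/21 + J/42 (j(J) = ((J + (-4 + 2))/6)/7 = ((J - 2)/6)/7 = ((-2 + J)/6)/7 = (-⅓ + J/6)/7 = -1/21 + J/42)
j(-15) + (10 + 0*19) = (-1/21 + (1/42)*(-15)) + (10 + 0*19) = (-1/21 - 5/14) + (10 + 0) = -17/42 + 10 = 403/42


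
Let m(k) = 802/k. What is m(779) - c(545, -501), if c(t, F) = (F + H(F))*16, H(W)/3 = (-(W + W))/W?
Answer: 6320050/779 ≈ 8113.0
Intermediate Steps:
H(W) = -6 (H(W) = 3*((-(W + W))/W) = 3*((-2*W)/W) = 3*(-2) = -6)
c(t, F) = -96 + 16*F (c(t, F) = (F - 6)*16 = (-6 + F)*16 = -96 + 16*F)
m(779) - c(545, -501) = 802/779 - (-96 + 16*(-501)) = 802*(1/779) - (-96 - 8016) = 802/779 - 1*(-8112) = 802/779 + 8112 = 6320050/779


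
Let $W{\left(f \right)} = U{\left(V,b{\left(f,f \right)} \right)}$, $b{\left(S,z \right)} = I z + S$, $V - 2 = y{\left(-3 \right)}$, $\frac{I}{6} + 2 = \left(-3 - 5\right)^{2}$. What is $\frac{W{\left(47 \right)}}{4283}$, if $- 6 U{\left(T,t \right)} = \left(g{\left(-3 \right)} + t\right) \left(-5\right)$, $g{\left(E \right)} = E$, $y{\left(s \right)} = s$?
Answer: $\frac{43820}{12849} \approx 3.4104$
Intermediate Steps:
$I = 372$ ($I = -12 + 6 \left(-3 - 5\right)^{2} = -12 + 6 \left(-8\right)^{2} = -12 + 6 \cdot 64 = -12 + 384 = 372$)
$V = -1$ ($V = 2 - 3 = -1$)
$b{\left(S,z \right)} = S + 372 z$ ($b{\left(S,z \right)} = 372 z + S = S + 372 z$)
$U{\left(T,t \right)} = - \frac{5}{2} + \frac{5 t}{6}$ ($U{\left(T,t \right)} = - \frac{\left(-3 + t\right) \left(-5\right)}{6} = - \frac{15 - 5 t}{6} = - \frac{5}{2} + \frac{5 t}{6}$)
$W{\left(f \right)} = - \frac{5}{2} + \frac{1865 f}{6}$ ($W{\left(f \right)} = - \frac{5}{2} + \frac{5 \left(f + 372 f\right)}{6} = - \frac{5}{2} + \frac{5 \cdot 373 f}{6} = - \frac{5}{2} + \frac{1865 f}{6}$)
$\frac{W{\left(47 \right)}}{4283} = \frac{- \frac{5}{2} + \frac{1865}{6} \cdot 47}{4283} = \left(- \frac{5}{2} + \frac{87655}{6}\right) \frac{1}{4283} = \frac{43820}{3} \cdot \frac{1}{4283} = \frac{43820}{12849}$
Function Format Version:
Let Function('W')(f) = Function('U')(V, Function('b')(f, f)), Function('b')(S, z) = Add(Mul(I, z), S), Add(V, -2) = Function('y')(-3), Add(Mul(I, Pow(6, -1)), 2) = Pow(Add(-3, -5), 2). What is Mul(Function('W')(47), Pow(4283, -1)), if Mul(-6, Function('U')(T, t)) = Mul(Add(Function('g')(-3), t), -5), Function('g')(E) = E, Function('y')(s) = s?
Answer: Rational(43820, 12849) ≈ 3.4104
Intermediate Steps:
I = 372 (I = Add(-12, Mul(6, Pow(Add(-3, -5), 2))) = Add(-12, Mul(6, Pow(-8, 2))) = Add(-12, Mul(6, 64)) = Add(-12, 384) = 372)
V = -1 (V = Add(2, -3) = -1)
Function('b')(S, z) = Add(S, Mul(372, z)) (Function('b')(S, z) = Add(Mul(372, z), S) = Add(S, Mul(372, z)))
Function('U')(T, t) = Add(Rational(-5, 2), Mul(Rational(5, 6), t)) (Function('U')(T, t) = Mul(Rational(-1, 6), Mul(Add(-3, t), -5)) = Mul(Rational(-1, 6), Add(15, Mul(-5, t))) = Add(Rational(-5, 2), Mul(Rational(5, 6), t)))
Function('W')(f) = Add(Rational(-5, 2), Mul(Rational(1865, 6), f)) (Function('W')(f) = Add(Rational(-5, 2), Mul(Rational(5, 6), Add(f, Mul(372, f)))) = Add(Rational(-5, 2), Mul(Rational(5, 6), Mul(373, f))) = Add(Rational(-5, 2), Mul(Rational(1865, 6), f)))
Mul(Function('W')(47), Pow(4283, -1)) = Mul(Add(Rational(-5, 2), Mul(Rational(1865, 6), 47)), Pow(4283, -1)) = Mul(Add(Rational(-5, 2), Rational(87655, 6)), Rational(1, 4283)) = Mul(Rational(43820, 3), Rational(1, 4283)) = Rational(43820, 12849)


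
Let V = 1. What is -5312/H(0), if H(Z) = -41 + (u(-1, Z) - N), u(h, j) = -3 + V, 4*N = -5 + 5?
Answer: 5312/43 ≈ 123.53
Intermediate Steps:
N = 0 (N = (-5 + 5)/4 = (¼)*0 = 0)
u(h, j) = -2 (u(h, j) = -3 + 1 = -2)
H(Z) = -43 (H(Z) = -41 + (-2 - 1*0) = -41 + (-2 + 0) = -41 - 2 = -43)
-5312/H(0) = -5312/(-43) = -5312*(-1/43) = 5312/43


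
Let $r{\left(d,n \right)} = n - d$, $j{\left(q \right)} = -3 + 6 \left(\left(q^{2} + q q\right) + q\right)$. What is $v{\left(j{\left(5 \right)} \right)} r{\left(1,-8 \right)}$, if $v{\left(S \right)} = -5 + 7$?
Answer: $-18$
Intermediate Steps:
$j{\left(q \right)} = -3 + 6 q + 12 q^{2}$ ($j{\left(q \right)} = -3 + 6 \left(\left(q^{2} + q^{2}\right) + q\right) = -3 + 6 \left(2 q^{2} + q\right) = -3 + 6 \left(q + 2 q^{2}\right) = -3 + \left(6 q + 12 q^{2}\right) = -3 + 6 q + 12 q^{2}$)
$v{\left(S \right)} = 2$
$v{\left(j{\left(5 \right)} \right)} r{\left(1,-8 \right)} = 2 \left(-8 - 1\right) = 2 \left(-9\right) = -18$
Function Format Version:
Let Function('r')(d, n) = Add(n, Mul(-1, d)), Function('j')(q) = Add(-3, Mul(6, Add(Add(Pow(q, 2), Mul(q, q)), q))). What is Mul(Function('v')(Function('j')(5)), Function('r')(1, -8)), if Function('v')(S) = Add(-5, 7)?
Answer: -18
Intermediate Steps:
Function('j')(q) = Add(-3, Mul(6, q), Mul(12, Pow(q, 2))) (Function('j')(q) = Add(-3, Mul(6, Add(Add(Pow(q, 2), Pow(q, 2)), q))) = Add(-3, Mul(6, Add(Mul(2, Pow(q, 2)), q))) = Add(-3, Mul(6, Add(q, Mul(2, Pow(q, 2))))) = Add(-3, Add(Mul(6, q), Mul(12, Pow(q, 2)))) = Add(-3, Mul(6, q), Mul(12, Pow(q, 2))))
Function('v')(S) = 2
Mul(Function('v')(Function('j')(5)), Function('r')(1, -8)) = Mul(2, Add(-8, Mul(-1, 1))) = Mul(2, Add(-8, -1)) = Mul(2, -9) = -18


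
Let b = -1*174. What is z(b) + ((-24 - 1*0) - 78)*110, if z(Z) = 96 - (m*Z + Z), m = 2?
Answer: -10602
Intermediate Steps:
b = -174
z(Z) = 96 - 3*Z (z(Z) = 96 - (2*Z + Z) = 96 - 3*Z)
z(b) + ((-24 - 1*0) - 78)*110 = (96 - 3*(-174)) + ((-24 - 1*0) - 78)*110 = (96 + 522) + ((-24 + 0) - 78)*110 = 618 + (-24 - 78)*110 = 618 - 102*110 = 618 - 11220 = -10602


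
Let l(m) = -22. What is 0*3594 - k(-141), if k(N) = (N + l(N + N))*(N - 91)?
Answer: -37816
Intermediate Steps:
k(N) = (-91 + N)*(-22 + N) (k(N) = (N - 22)*(N - 91) = (-22 + N)*(-91 + N) = (-91 + N)*(-22 + N))
0*3594 - k(-141) = 0*3594 - (2002 + (-141)² - 113*(-141)) = 0 - (2002 + 19881 + 15933) = 0 - 1*37816 = 0 - 37816 = -37816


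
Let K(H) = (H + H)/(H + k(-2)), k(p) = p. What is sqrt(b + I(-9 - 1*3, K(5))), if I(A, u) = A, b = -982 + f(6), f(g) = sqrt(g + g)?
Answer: sqrt(-994 + 2*sqrt(3)) ≈ 31.473*I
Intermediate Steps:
f(g) = sqrt(2)*sqrt(g) (f(g) = sqrt(2*g) = sqrt(2)*sqrt(g))
K(H) = 2*H/(-2 + H) (K(H) = (H + H)/(H - 2) = (2*H)/(-2 + H) = 2*H/(-2 + H))
b = -982 + 2*sqrt(3) (b = -982 + sqrt(2)*sqrt(6) = -982 + 2*sqrt(3) ≈ -978.54)
sqrt(b + I(-9 - 1*3, K(5))) = sqrt((-982 + 2*sqrt(3)) + (-9 - 1*3)) = sqrt((-982 + 2*sqrt(3)) + (-9 - 3)) = sqrt((-982 + 2*sqrt(3)) - 12) = sqrt(-994 + 2*sqrt(3))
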